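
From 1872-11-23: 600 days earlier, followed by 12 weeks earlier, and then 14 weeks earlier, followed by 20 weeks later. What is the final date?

February 20, 1871

Going back 600 days from November 23, 1872:
Going back 23 days from November 23, 1872 reaches the end of the previous month; 600 − 23 = 577 left.
October 1872 has 31 days: 577 − 31 = 546 left.
September 1872 has 30 days: 546 − 30 = 516 left.
August 1872 has 31 days: 516 − 31 = 485 left.
July 1872 has 31 days: 485 − 31 = 454 left.
June 1872 has 30 days: 454 − 30 = 424 left.
May 1872 has 31 days: 424 − 31 = 393 left.
April 1872 has 30 days: 393 − 30 = 363 left.
March 1872 has 31 days: 363 − 31 = 332 left.
February 1872 has 29 days (1872 is a leap year): 332 − 29 = 303 left.
January 1872 has 31 days: 303 − 31 = 272 left.
December 1871 has 31 days: 272 − 31 = 241 left.
November 1871 has 30 days: 241 − 30 = 211 left.
October 1871 has 31 days: 211 − 31 = 180 left.
September 1871 has 30 days: 180 − 30 = 150 left.
August 1871 has 31 days: 150 − 31 = 119 left.
July 1871 has 31 days: 119 − 31 = 88 left.
June 1871 has 30 days: 88 − 30 = 58 left.
May 1871 has 31 days: 58 − 31 = 27 left.
April 1871 has 30 days; 30 − 27 = 3 → April 3, 1871.
Going back 12 weeks (= 84 days) from April 3, 1871:
Going back 3 days from April 3, 1871 reaches the end of the previous month; 84 − 3 = 81 left.
March 1871 has 31 days: 81 − 31 = 50 left.
February 1871 has 28 days (1871 is not a leap year): 50 − 28 = 22 left.
January 1871 has 31 days; 31 − 22 = 9 → January 9, 1871.
Counting back 14 weeks (= 98 days) from January 9, 1871:
Going back 9 days from January 9, 1871 reaches the end of the previous month; 98 − 9 = 89 left.
December 1870 has 31 days: 89 − 31 = 58 left.
November 1870 has 30 days: 58 − 30 = 28 left.
October 1870 has 31 days; 31 − 28 = 3 → October 3, 1870.
Counting forward 20 weeks (= 140 days) from October 3, 1870:
October has 31 days, so 31 − 3 = 28 days remain after October 3, 1870; 140 − 28 = 112 left.
November 1870 has 30 days: 112 − 30 = 82 left.
December 1870 has 31 days: 82 − 31 = 51 left.
January 1871 has 31 days: 51 − 31 = 20 left.
20 days into February 1871 → February 20, 1871.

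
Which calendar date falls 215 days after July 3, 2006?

Advancing 215 days from July 3, 2006.
July has 31 days, so 31 − 3 = 28 days remain after July 3, 2006; 215 − 28 = 187 left.
August 2006 has 31 days: 187 − 31 = 156 left.
September 2006 has 30 days: 156 − 30 = 126 left.
October 2006 has 31 days: 126 − 31 = 95 left.
November 2006 has 30 days: 95 − 30 = 65 left.
December 2006 has 31 days: 65 − 31 = 34 left.
January 2007 has 31 days: 34 − 31 = 3 left.
3 days into February 2007 → February 3, 2007.

February 3, 2007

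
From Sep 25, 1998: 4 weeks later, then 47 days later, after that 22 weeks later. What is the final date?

May 12, 1999

Adding 4 weeks (= 28 days) from September 25, 1998:
September has 30 days, so 30 − 25 = 5 days remain after September 25, 1998; 28 − 5 = 23 left.
23 days into October 1998 → October 23, 1998.
Advancing 47 days from October 23, 1998:
October has 31 days, so 31 − 23 = 8 days remain after October 23, 1998; 47 − 8 = 39 left.
November 1998 has 30 days: 39 − 30 = 9 left.
9 days into December 1998 → December 9, 1998.
Advancing 22 weeks (= 154 days) from December 9, 1998:
December has 31 days, so 31 − 9 = 22 days remain after December 9, 1998; 154 − 22 = 132 left.
January 1999 has 31 days: 132 − 31 = 101 left.
February 1999 has 28 days (1999 is not a leap year): 101 − 28 = 73 left.
March 1999 has 31 days: 73 − 31 = 42 left.
April 1999 has 30 days: 42 − 30 = 12 left.
12 days into May 1999 → May 12, 1999.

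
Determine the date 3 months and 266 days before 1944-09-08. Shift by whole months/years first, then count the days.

September 16, 1943

Counting back 3 months and 266 days from September 8, 1944: first the month/year part, then the days.
month 9 − 3 = 6 → June 1944.
Day 8 is valid in June, giving June 8, 1944.
Now subtract 266 days from June 8, 1944.
Going back 8 days from June 8, 1944 reaches the end of the previous month; 266 − 8 = 258 left.
May 1944 has 31 days: 258 − 31 = 227 left.
April 1944 has 30 days: 227 − 30 = 197 left.
March 1944 has 31 days: 197 − 31 = 166 left.
February 1944 has 29 days (1944 is a leap year): 166 − 29 = 137 left.
January 1944 has 31 days: 137 − 31 = 106 left.
December 1943 has 31 days: 106 − 31 = 75 left.
November 1943 has 30 days: 75 − 30 = 45 left.
October 1943 has 31 days: 45 − 31 = 14 left.
September 1943 has 30 days; 30 − 14 = 16 → September 16, 1943.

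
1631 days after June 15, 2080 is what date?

Adding 1631 days from June 15, 2080.
June has 30 days, so 30 − 15 = 15 days remain after June 15, 2080; 1631 − 15 = 1616 left.
July 2080 has 31 days: 1616 − 31 = 1585 left.
August 2080 has 31 days: 1585 − 31 = 1554 left.
September 2080 has 30 days: 1554 − 30 = 1524 left.
October 2080 has 31 days: 1524 − 31 = 1493 left.
November 2080 has 30 days: 1493 − 30 = 1463 left.
December 2080 has 31 days: 1463 − 31 = 1432 left.
January 2081 has 31 days: 1432 − 31 = 1401 left.
February 2081 has 28 days (2081 is not a leap year): 1401 − 28 = 1373 left.
March 2081 has 31 days: 1373 − 31 = 1342 left.
April 2081 has 30 days: 1342 − 30 = 1312 left.
May 2081 has 31 days: 1312 − 31 = 1281 left.
June 2081 has 30 days: 1281 − 30 = 1251 left.
July 2081 has 31 days: 1251 − 31 = 1220 left.
August 2081 has 31 days: 1220 − 31 = 1189 left.
September 2081 has 30 days: 1189 − 30 = 1159 left.
October 2081 has 31 days: 1159 − 31 = 1128 left.
November 2081 has 30 days: 1128 − 30 = 1098 left.
December 2081 has 31 days: 1098 − 31 = 1067 left.
January 2082 has 31 days: 1067 − 31 = 1036 left.
February 2082 has 28 days (2082 is not a leap year): 1036 − 28 = 1008 left.
March 2082 has 31 days: 1008 − 31 = 977 left.
April 2082 has 30 days: 977 − 30 = 947 left.
May 2082 has 31 days: 947 − 31 = 916 left.
June 2082 has 30 days: 916 − 30 = 886 left.
July 2082 has 31 days: 886 − 31 = 855 left.
August 2082 has 31 days: 855 − 31 = 824 left.
September 2082 has 30 days: 824 − 30 = 794 left.
October 2082 has 31 days: 794 − 31 = 763 left.
November 2082 has 30 days: 763 − 30 = 733 left.
December 2082 has 31 days: 733 − 31 = 702 left.
January 2083 has 31 days: 702 − 31 = 671 left.
February 2083 has 28 days (2083 is not a leap year): 671 − 28 = 643 left.
March 2083 has 31 days: 643 − 31 = 612 left.
April 2083 has 30 days: 612 − 30 = 582 left.
May 2083 has 31 days: 582 − 31 = 551 left.
June 2083 has 30 days: 551 − 30 = 521 left.
July 2083 has 31 days: 521 − 31 = 490 left.
August 2083 has 31 days: 490 − 31 = 459 left.
September 2083 has 30 days: 459 − 30 = 429 left.
October 2083 has 31 days: 429 − 31 = 398 left.
November 2083 has 30 days: 398 − 30 = 368 left.
December 2083 has 31 days: 368 − 31 = 337 left.
January 2084 has 31 days: 337 − 31 = 306 left.
February 2084 has 29 days (2084 is a leap year): 306 − 29 = 277 left.
March 2084 has 31 days: 277 − 31 = 246 left.
April 2084 has 30 days: 246 − 30 = 216 left.
May 2084 has 31 days: 216 − 31 = 185 left.
June 2084 has 30 days: 185 − 30 = 155 left.
July 2084 has 31 days: 155 − 31 = 124 left.
August 2084 has 31 days: 124 − 31 = 93 left.
September 2084 has 30 days: 93 − 30 = 63 left.
October 2084 has 31 days: 63 − 31 = 32 left.
November 2084 has 30 days: 32 − 30 = 2 left.
2 days into December 2084 → December 2, 2084.

December 2, 2084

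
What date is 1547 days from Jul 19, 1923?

Counting forward 1547 days from July 19, 1923.
July has 31 days, so 31 − 19 = 12 days remain after July 19, 1923; 1547 − 12 = 1535 left.
August 1923 has 31 days: 1535 − 31 = 1504 left.
September 1923 has 30 days: 1504 − 30 = 1474 left.
October 1923 has 31 days: 1474 − 31 = 1443 left.
November 1923 has 30 days: 1443 − 30 = 1413 left.
December 1923 has 31 days: 1413 − 31 = 1382 left.
January 1924 has 31 days: 1382 − 31 = 1351 left.
February 1924 has 29 days (1924 is a leap year): 1351 − 29 = 1322 left.
March 1924 has 31 days: 1322 − 31 = 1291 left.
April 1924 has 30 days: 1291 − 30 = 1261 left.
May 1924 has 31 days: 1261 − 31 = 1230 left.
June 1924 has 30 days: 1230 − 30 = 1200 left.
July 1924 has 31 days: 1200 − 31 = 1169 left.
August 1924 has 31 days: 1169 − 31 = 1138 left.
September 1924 has 30 days: 1138 − 30 = 1108 left.
October 1924 has 31 days: 1108 − 31 = 1077 left.
November 1924 has 30 days: 1077 − 30 = 1047 left.
December 1924 has 31 days: 1047 − 31 = 1016 left.
January 1925 has 31 days: 1016 − 31 = 985 left.
February 1925 has 28 days (1925 is not a leap year): 985 − 28 = 957 left.
March 1925 has 31 days: 957 − 31 = 926 left.
April 1925 has 30 days: 926 − 30 = 896 left.
May 1925 has 31 days: 896 − 31 = 865 left.
June 1925 has 30 days: 865 − 30 = 835 left.
July 1925 has 31 days: 835 − 31 = 804 left.
August 1925 has 31 days: 804 − 31 = 773 left.
September 1925 has 30 days: 773 − 30 = 743 left.
October 1925 has 31 days: 743 − 31 = 712 left.
November 1925 has 30 days: 712 − 30 = 682 left.
December 1925 has 31 days: 682 − 31 = 651 left.
January 1926 has 31 days: 651 − 31 = 620 left.
February 1926 has 28 days (1926 is not a leap year): 620 − 28 = 592 left.
March 1926 has 31 days: 592 − 31 = 561 left.
April 1926 has 30 days: 561 − 30 = 531 left.
May 1926 has 31 days: 531 − 31 = 500 left.
June 1926 has 30 days: 500 − 30 = 470 left.
July 1926 has 31 days: 470 − 31 = 439 left.
August 1926 has 31 days: 439 − 31 = 408 left.
September 1926 has 30 days: 408 − 30 = 378 left.
October 1926 has 31 days: 378 − 31 = 347 left.
November 1926 has 30 days: 347 − 30 = 317 left.
December 1926 has 31 days: 317 − 31 = 286 left.
January 1927 has 31 days: 286 − 31 = 255 left.
February 1927 has 28 days (1927 is not a leap year): 255 − 28 = 227 left.
March 1927 has 31 days: 227 − 31 = 196 left.
April 1927 has 30 days: 196 − 30 = 166 left.
May 1927 has 31 days: 166 − 31 = 135 left.
June 1927 has 30 days: 135 − 30 = 105 left.
July 1927 has 31 days: 105 − 31 = 74 left.
August 1927 has 31 days: 74 − 31 = 43 left.
September 1927 has 30 days: 43 − 30 = 13 left.
13 days into October 1927 → October 13, 1927.

October 13, 1927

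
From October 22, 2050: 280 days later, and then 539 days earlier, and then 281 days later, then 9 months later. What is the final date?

August 13, 2051

Counting forward 280 days from October 22, 2050:
October has 31 days, so 31 − 22 = 9 days remain after October 22, 2050; 280 − 9 = 271 left.
November 2050 has 30 days: 271 − 30 = 241 left.
December 2050 has 31 days: 241 − 31 = 210 left.
January 2051 has 31 days: 210 − 31 = 179 left.
February 2051 has 28 days (2051 is not a leap year): 179 − 28 = 151 left.
March 2051 has 31 days: 151 − 31 = 120 left.
April 2051 has 30 days: 120 − 30 = 90 left.
May 2051 has 31 days: 90 − 31 = 59 left.
June 2051 has 30 days: 59 − 30 = 29 left.
29 days into July 2051 → July 29, 2051.
Subtracting 539 days from July 29, 2051:
Going back 29 days from July 29, 2051 reaches the end of the previous month; 539 − 29 = 510 left.
June 2051 has 30 days: 510 − 30 = 480 left.
May 2051 has 31 days: 480 − 31 = 449 left.
April 2051 has 30 days: 449 − 30 = 419 left.
March 2051 has 31 days: 419 − 31 = 388 left.
February 2051 has 28 days (2051 is not a leap year): 388 − 28 = 360 left.
January 2051 has 31 days: 360 − 31 = 329 left.
December 2050 has 31 days: 329 − 31 = 298 left.
November 2050 has 30 days: 298 − 30 = 268 left.
October 2050 has 31 days: 268 − 31 = 237 left.
September 2050 has 30 days: 237 − 30 = 207 left.
August 2050 has 31 days: 207 − 31 = 176 left.
July 2050 has 31 days: 176 − 31 = 145 left.
June 2050 has 30 days: 145 − 30 = 115 left.
May 2050 has 31 days: 115 − 31 = 84 left.
April 2050 has 30 days: 84 − 30 = 54 left.
March 2050 has 31 days: 54 − 31 = 23 left.
February 2050 has 28 days; 28 − 23 = 5 → February 5, 2050.
Counting forward 281 days from February 5, 2050:
February has 28 days, so 28 − 5 = 23 days remain after February 5, 2050; 281 − 23 = 258 left.
March 2050 has 31 days: 258 − 31 = 227 left.
April 2050 has 30 days: 227 − 30 = 197 left.
May 2050 has 31 days: 197 − 31 = 166 left.
June 2050 has 30 days: 166 − 30 = 136 left.
July 2050 has 31 days: 136 − 31 = 105 left.
August 2050 has 31 days: 105 − 31 = 74 left.
September 2050 has 30 days: 74 − 30 = 44 left.
October 2050 has 31 days: 44 − 31 = 13 left.
13 days into November 2050 → November 13, 2050.
Advancing 9 months from November 13, 2050:
month 11 + 9 = 20, which is month 8 of year 2051 → August 2051.
Day 13 is valid in August, giving August 13, 2051.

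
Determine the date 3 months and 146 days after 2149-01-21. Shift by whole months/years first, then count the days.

September 14, 2149

Adding 3 months and 146 days from January 21, 2149: first the month/year part, then the days.
month 1 + 3 = 4 → April 2149.
Day 21 is valid in April, giving April 21, 2149.
Now add 146 days from April 21, 2149.
April has 30 days, so 30 − 21 = 9 days remain after April 21, 2149; 146 − 9 = 137 left.
May 2149 has 31 days: 137 − 31 = 106 left.
June 2149 has 30 days: 106 − 30 = 76 left.
July 2149 has 31 days: 76 − 31 = 45 left.
August 2149 has 31 days: 45 − 31 = 14 left.
14 days into September 2149 → September 14, 2149.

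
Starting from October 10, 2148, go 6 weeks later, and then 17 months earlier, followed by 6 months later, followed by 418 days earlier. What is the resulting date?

Counting forward 6 weeks (= 42 days) from October 10, 2148:
October has 31 days, so 31 − 10 = 21 days remain after October 10, 2148; 42 − 21 = 21 left.
21 days into November 2148 → November 21, 2148.
Subtracting 17 months from November 21, 2148:
month 11 − 17 = -6, which is month 6 of year 2147 → June 2147.
Day 21 is valid in June, giving June 21, 2147.
Counting forward 6 months from June 21, 2147:
month 6 + 6 = 12 → December 2147.
Day 21 is valid in December, giving December 21, 2147.
Subtracting 418 days from December 21, 2147:
Going back 21 days from December 21, 2147 reaches the end of the previous month; 418 − 21 = 397 left.
November 2147 has 30 days: 397 − 30 = 367 left.
October 2147 has 31 days: 367 − 31 = 336 left.
September 2147 has 30 days: 336 − 30 = 306 left.
August 2147 has 31 days: 306 − 31 = 275 left.
July 2147 has 31 days: 275 − 31 = 244 left.
June 2147 has 30 days: 244 − 30 = 214 left.
May 2147 has 31 days: 214 − 31 = 183 left.
April 2147 has 30 days: 183 − 30 = 153 left.
March 2147 has 31 days: 153 − 31 = 122 left.
February 2147 has 28 days (2147 is not a leap year): 122 − 28 = 94 left.
January 2147 has 31 days: 94 − 31 = 63 left.
December 2146 has 31 days: 63 − 31 = 32 left.
November 2146 has 30 days: 32 − 30 = 2 left.
October 2146 has 31 days; 31 − 2 = 29 → October 29, 2146.

October 29, 2146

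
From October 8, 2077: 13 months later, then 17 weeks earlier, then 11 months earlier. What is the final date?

August 12, 2077

Counting forward 13 months from October 8, 2077:
month 10 + 13 = 23, which is month 11 of year 2078 → November 2078.
Day 8 is valid in November, giving November 8, 2078.
Counting back 17 weeks (= 119 days) from November 8, 2078:
Going back 8 days from November 8, 2078 reaches the end of the previous month; 119 − 8 = 111 left.
October 2078 has 31 days: 111 − 31 = 80 left.
September 2078 has 30 days: 80 − 30 = 50 left.
August 2078 has 31 days: 50 − 31 = 19 left.
July 2078 has 31 days; 31 − 19 = 12 → July 12, 2078.
Counting back 11 months from July 12, 2078:
month 7 − 11 = -4, which is month 8 of year 2077 → August 2077.
Day 12 is valid in August, giving August 12, 2077.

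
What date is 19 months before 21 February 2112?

July 21, 2110

Subtracting 19 months from February 21, 2112.
month 2 − 19 = -17, which is month 7 of year 2110 → July 2110.
Day 21 is valid in July, giving July 21, 2110.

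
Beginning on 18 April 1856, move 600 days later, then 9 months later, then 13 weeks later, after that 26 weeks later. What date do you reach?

Advancing 600 days from April 18, 1856:
April has 30 days, so 30 − 18 = 12 days remain after April 18, 1856; 600 − 12 = 588 left.
May 1856 has 31 days: 588 − 31 = 557 left.
June 1856 has 30 days: 557 − 30 = 527 left.
July 1856 has 31 days: 527 − 31 = 496 left.
August 1856 has 31 days: 496 − 31 = 465 left.
September 1856 has 30 days: 465 − 30 = 435 left.
October 1856 has 31 days: 435 − 31 = 404 left.
November 1856 has 30 days: 404 − 30 = 374 left.
December 1856 has 31 days: 374 − 31 = 343 left.
January 1857 has 31 days: 343 − 31 = 312 left.
February 1857 has 28 days (1857 is not a leap year): 312 − 28 = 284 left.
March 1857 has 31 days: 284 − 31 = 253 left.
April 1857 has 30 days: 253 − 30 = 223 left.
May 1857 has 31 days: 223 − 31 = 192 left.
June 1857 has 30 days: 192 − 30 = 162 left.
July 1857 has 31 days: 162 − 31 = 131 left.
August 1857 has 31 days: 131 − 31 = 100 left.
September 1857 has 30 days: 100 − 30 = 70 left.
October 1857 has 31 days: 70 − 31 = 39 left.
November 1857 has 30 days: 39 − 30 = 9 left.
9 days into December 1857 → December 9, 1857.
Advancing 9 months from December 9, 1857:
month 12 + 9 = 21, which is month 9 of year 1858 → September 1858.
Day 9 is valid in September, giving September 9, 1858.
Advancing 13 weeks (= 91 days) from September 9, 1858:
September has 30 days, so 30 − 9 = 21 days remain after September 9, 1858; 91 − 21 = 70 left.
October 1858 has 31 days: 70 − 31 = 39 left.
November 1858 has 30 days: 39 − 30 = 9 left.
9 days into December 1858 → December 9, 1858.
Counting forward 26 weeks (= 182 days) from December 9, 1858:
December has 31 days, so 31 − 9 = 22 days remain after December 9, 1858; 182 − 22 = 160 left.
January 1859 has 31 days: 160 − 31 = 129 left.
February 1859 has 28 days (1859 is not a leap year): 129 − 28 = 101 left.
March 1859 has 31 days: 101 − 31 = 70 left.
April 1859 has 30 days: 70 − 30 = 40 left.
May 1859 has 31 days: 40 − 31 = 9 left.
9 days into June 1859 → June 9, 1859.

June 9, 1859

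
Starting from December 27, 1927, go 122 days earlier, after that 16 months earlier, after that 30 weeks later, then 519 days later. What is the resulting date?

Counting back 122 days from December 27, 1927:
Going back 27 days from December 27, 1927 reaches the end of the previous month; 122 − 27 = 95 left.
November 1927 has 30 days: 95 − 30 = 65 left.
October 1927 has 31 days: 65 − 31 = 34 left.
September 1927 has 30 days: 34 − 30 = 4 left.
August 1927 has 31 days; 31 − 4 = 27 → August 27, 1927.
Going back 16 months from August 27, 1927:
month 8 − 16 = -8, which is month 4 of year 1926 → April 1926.
Day 27 is valid in April, giving April 27, 1926.
Advancing 30 weeks (= 210 days) from April 27, 1926:
April has 30 days, so 30 − 27 = 3 days remain after April 27, 1926; 210 − 3 = 207 left.
May 1926 has 31 days: 207 − 31 = 176 left.
June 1926 has 30 days: 176 − 30 = 146 left.
July 1926 has 31 days: 146 − 31 = 115 left.
August 1926 has 31 days: 115 − 31 = 84 left.
September 1926 has 30 days: 84 − 30 = 54 left.
October 1926 has 31 days: 54 − 31 = 23 left.
23 days into November 1926 → November 23, 1926.
Advancing 519 days from November 23, 1926:
November has 30 days, so 30 − 23 = 7 days remain after November 23, 1926; 519 − 7 = 512 left.
December 1926 has 31 days: 512 − 31 = 481 left.
January 1927 has 31 days: 481 − 31 = 450 left.
February 1927 has 28 days (1927 is not a leap year): 450 − 28 = 422 left.
March 1927 has 31 days: 422 − 31 = 391 left.
April 1927 has 30 days: 391 − 30 = 361 left.
May 1927 has 31 days: 361 − 31 = 330 left.
June 1927 has 30 days: 330 − 30 = 300 left.
July 1927 has 31 days: 300 − 31 = 269 left.
August 1927 has 31 days: 269 − 31 = 238 left.
September 1927 has 30 days: 238 − 30 = 208 left.
October 1927 has 31 days: 208 − 31 = 177 left.
November 1927 has 30 days: 177 − 30 = 147 left.
December 1927 has 31 days: 147 − 31 = 116 left.
January 1928 has 31 days: 116 − 31 = 85 left.
February 1928 has 29 days (1928 is a leap year): 85 − 29 = 56 left.
March 1928 has 31 days: 56 − 31 = 25 left.
25 days into April 1928 → April 25, 1928.

April 25, 1928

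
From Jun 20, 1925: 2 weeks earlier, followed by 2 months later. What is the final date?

Counting back 2 weeks (= 14 days) from June 20, 1925:
20 − 14 = 6, still in June 1925.
Counting forward 2 months from June 6, 1925:
month 6 + 2 = 8 → August 1925.
Day 6 is valid in August, giving August 6, 1925.

August 6, 1925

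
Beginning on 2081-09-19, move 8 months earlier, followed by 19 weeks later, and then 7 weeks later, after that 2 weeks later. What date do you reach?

Counting back 8 months from September 19, 2081:
month 9 − 8 = 1 → January 2081.
Day 19 is valid in January, giving January 19, 2081.
Advancing 19 weeks (= 133 days) from January 19, 2081:
January has 31 days, so 31 − 19 = 12 days remain after January 19, 2081; 133 − 12 = 121 left.
February 2081 has 28 days (2081 is not a leap year): 121 − 28 = 93 left.
March 2081 has 31 days: 93 − 31 = 62 left.
April 2081 has 30 days: 62 − 30 = 32 left.
May 2081 has 31 days: 32 − 31 = 1 left.
1 day into June 2081 → June 1, 2081.
Adding 7 weeks (= 49 days) from June 1, 2081:
June has 30 days, so 30 − 1 = 29 days remain after June 1, 2081; 49 − 29 = 20 left.
20 days into July 2081 → July 20, 2081.
Advancing 2 weeks (= 14 days) from July 20, 2081:
July has 31 days, so 31 − 20 = 11 days remain after July 20, 2081; 14 − 11 = 3 left.
3 days into August 2081 → August 3, 2081.

August 3, 2081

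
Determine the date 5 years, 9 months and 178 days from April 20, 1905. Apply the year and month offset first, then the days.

Counting forward 5 years, 9 months and 178 days from April 20, 1905: first the month/year part, then the days.
+5 years → 1910; month 4 + 9 = 13, which is month 1 of year 1911 → January 1911.
Day 20 is valid in January, giving January 20, 1911.
Now add 178 days from January 20, 1911.
January has 31 days, so 31 − 20 = 11 days remain after January 20, 1911; 178 − 11 = 167 left.
February 1911 has 28 days (1911 is not a leap year): 167 − 28 = 139 left.
March 1911 has 31 days: 139 − 31 = 108 left.
April 1911 has 30 days: 108 − 30 = 78 left.
May 1911 has 31 days: 78 − 31 = 47 left.
June 1911 has 30 days: 47 − 30 = 17 left.
17 days into July 1911 → July 17, 1911.

July 17, 1911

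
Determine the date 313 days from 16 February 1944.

Counting forward 313 days from February 16, 1944.
February has 29 days, so 29 − 16 = 13 days remain after February 16, 1944; 313 − 13 = 300 left.
March 1944 has 31 days: 300 − 31 = 269 left.
April 1944 has 30 days: 269 − 30 = 239 left.
May 1944 has 31 days: 239 − 31 = 208 left.
June 1944 has 30 days: 208 − 30 = 178 left.
July 1944 has 31 days: 178 − 31 = 147 left.
August 1944 has 31 days: 147 − 31 = 116 left.
September 1944 has 30 days: 116 − 30 = 86 left.
October 1944 has 31 days: 86 − 31 = 55 left.
November 1944 has 30 days: 55 − 30 = 25 left.
25 days into December 1944 → December 25, 1944.

December 25, 1944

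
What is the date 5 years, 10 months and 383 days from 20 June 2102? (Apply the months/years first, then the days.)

Counting forward 5 years, 10 months and 383 days from June 20, 2102: first the month/year part, then the days.
+5 years → 2107; month 6 + 10 = 16, which is month 4 of year 2108 → April 2108.
Day 20 is valid in April, giving April 20, 2108.
Now add 383 days from April 20, 2108.
April has 30 days, so 30 − 20 = 10 days remain after April 20, 2108; 383 − 10 = 373 left.
May 2108 has 31 days: 373 − 31 = 342 left.
June 2108 has 30 days: 342 − 30 = 312 left.
July 2108 has 31 days: 312 − 31 = 281 left.
August 2108 has 31 days: 281 − 31 = 250 left.
September 2108 has 30 days: 250 − 30 = 220 left.
October 2108 has 31 days: 220 − 31 = 189 left.
November 2108 has 30 days: 189 − 30 = 159 left.
December 2108 has 31 days: 159 − 31 = 128 left.
January 2109 has 31 days: 128 − 31 = 97 left.
February 2109 has 28 days (2109 is not a leap year): 97 − 28 = 69 left.
March 2109 has 31 days: 69 − 31 = 38 left.
April 2109 has 30 days: 38 − 30 = 8 left.
8 days into May 2109 → May 8, 2109.

May 8, 2109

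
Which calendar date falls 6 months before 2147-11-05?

May 5, 2147

Subtracting 6 months from November 5, 2147.
month 11 − 6 = 5 → May 2147.
Day 5 is valid in May, giving May 5, 2147.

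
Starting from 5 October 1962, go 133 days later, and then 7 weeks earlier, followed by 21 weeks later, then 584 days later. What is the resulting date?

Adding 133 days from October 5, 1962:
October has 31 days, so 31 − 5 = 26 days remain after October 5, 1962; 133 − 26 = 107 left.
November 1962 has 30 days: 107 − 30 = 77 left.
December 1962 has 31 days: 77 − 31 = 46 left.
January 1963 has 31 days: 46 − 31 = 15 left.
15 days into February 1963 → February 15, 1963.
Going back 7 weeks (= 49 days) from February 15, 1963:
Going back 15 days from February 15, 1963 reaches the end of the previous month; 49 − 15 = 34 left.
January 1963 has 31 days: 34 − 31 = 3 left.
December 1962 has 31 days; 31 − 3 = 28 → December 28, 1962.
Counting forward 21 weeks (= 147 days) from December 28, 1962:
December has 31 days, so 31 − 28 = 3 days remain after December 28, 1962; 147 − 3 = 144 left.
January 1963 has 31 days: 144 − 31 = 113 left.
February 1963 has 28 days (1963 is not a leap year): 113 − 28 = 85 left.
March 1963 has 31 days: 85 − 31 = 54 left.
April 1963 has 30 days: 54 − 30 = 24 left.
24 days into May 1963 → May 24, 1963.
Advancing 584 days from May 24, 1963:
May has 31 days, so 31 − 24 = 7 days remain after May 24, 1963; 584 − 7 = 577 left.
June 1963 has 30 days: 577 − 30 = 547 left.
July 1963 has 31 days: 547 − 31 = 516 left.
August 1963 has 31 days: 516 − 31 = 485 left.
September 1963 has 30 days: 485 − 30 = 455 left.
October 1963 has 31 days: 455 − 31 = 424 left.
November 1963 has 30 days: 424 − 30 = 394 left.
December 1963 has 31 days: 394 − 31 = 363 left.
January 1964 has 31 days: 363 − 31 = 332 left.
February 1964 has 29 days (1964 is a leap year): 332 − 29 = 303 left.
March 1964 has 31 days: 303 − 31 = 272 left.
April 1964 has 30 days: 272 − 30 = 242 left.
May 1964 has 31 days: 242 − 31 = 211 left.
June 1964 has 30 days: 211 − 30 = 181 left.
July 1964 has 31 days: 181 − 31 = 150 left.
August 1964 has 31 days: 150 − 31 = 119 left.
September 1964 has 30 days: 119 − 30 = 89 left.
October 1964 has 31 days: 89 − 31 = 58 left.
November 1964 has 30 days: 58 − 30 = 28 left.
28 days into December 1964 → December 28, 1964.

December 28, 1964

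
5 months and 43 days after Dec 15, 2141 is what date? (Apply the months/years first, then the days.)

June 27, 2142

Adding 5 months and 43 days from December 15, 2141: first the month/year part, then the days.
month 12 + 5 = 17, which is month 5 of year 2142 → May 2142.
Day 15 is valid in May, giving May 15, 2142.
Now add 43 days from May 15, 2142.
May has 31 days, so 31 − 15 = 16 days remain after May 15, 2142; 43 − 16 = 27 left.
27 days into June 2142 → June 27, 2142.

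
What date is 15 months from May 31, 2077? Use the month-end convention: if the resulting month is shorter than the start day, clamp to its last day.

August 31, 2078

Counting forward 15 months from May 31, 2077.
month 5 + 15 = 20, which is month 8 of year 2078 → August 2078.
Day 31 is valid in August, giving August 31, 2078.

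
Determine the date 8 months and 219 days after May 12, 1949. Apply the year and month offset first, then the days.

Advancing 8 months and 219 days from May 12, 1949: first the month/year part, then the days.
month 5 + 8 = 13, which is month 1 of year 1950 → January 1950.
Day 12 is valid in January, giving January 12, 1950.
Now add 219 days from January 12, 1950.
January has 31 days, so 31 − 12 = 19 days remain after January 12, 1950; 219 − 19 = 200 left.
February 1950 has 28 days (1950 is not a leap year): 200 − 28 = 172 left.
March 1950 has 31 days: 172 − 31 = 141 left.
April 1950 has 30 days: 141 − 30 = 111 left.
May 1950 has 31 days: 111 − 31 = 80 left.
June 1950 has 30 days: 80 − 30 = 50 left.
July 1950 has 31 days: 50 − 31 = 19 left.
19 days into August 1950 → August 19, 1950.

August 19, 1950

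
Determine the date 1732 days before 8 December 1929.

March 12, 1925

Counting back 1732 days from December 8, 1929.
Going back 8 days from December 8, 1929 reaches the end of the previous month; 1732 − 8 = 1724 left.
November 1929 has 30 days: 1724 − 30 = 1694 left.
October 1929 has 31 days: 1694 − 31 = 1663 left.
September 1929 has 30 days: 1663 − 30 = 1633 left.
August 1929 has 31 days: 1633 − 31 = 1602 left.
July 1929 has 31 days: 1602 − 31 = 1571 left.
June 1929 has 30 days: 1571 − 30 = 1541 left.
May 1929 has 31 days: 1541 − 31 = 1510 left.
April 1929 has 30 days: 1510 − 30 = 1480 left.
March 1929 has 31 days: 1480 − 31 = 1449 left.
February 1929 has 28 days (1929 is not a leap year): 1449 − 28 = 1421 left.
January 1929 has 31 days: 1421 − 31 = 1390 left.
December 1928 has 31 days: 1390 − 31 = 1359 left.
November 1928 has 30 days: 1359 − 30 = 1329 left.
October 1928 has 31 days: 1329 − 31 = 1298 left.
September 1928 has 30 days: 1298 − 30 = 1268 left.
August 1928 has 31 days: 1268 − 31 = 1237 left.
July 1928 has 31 days: 1237 − 31 = 1206 left.
June 1928 has 30 days: 1206 − 30 = 1176 left.
May 1928 has 31 days: 1176 − 31 = 1145 left.
April 1928 has 30 days: 1145 − 30 = 1115 left.
March 1928 has 31 days: 1115 − 31 = 1084 left.
February 1928 has 29 days (1928 is a leap year): 1084 − 29 = 1055 left.
January 1928 has 31 days: 1055 − 31 = 1024 left.
December 1927 has 31 days: 1024 − 31 = 993 left.
November 1927 has 30 days: 993 − 30 = 963 left.
October 1927 has 31 days: 963 − 31 = 932 left.
September 1927 has 30 days: 932 − 30 = 902 left.
August 1927 has 31 days: 902 − 31 = 871 left.
July 1927 has 31 days: 871 − 31 = 840 left.
June 1927 has 30 days: 840 − 30 = 810 left.
May 1927 has 31 days: 810 − 31 = 779 left.
April 1927 has 30 days: 779 − 30 = 749 left.
March 1927 has 31 days: 749 − 31 = 718 left.
February 1927 has 28 days (1927 is not a leap year): 718 − 28 = 690 left.
January 1927 has 31 days: 690 − 31 = 659 left.
December 1926 has 31 days: 659 − 31 = 628 left.
November 1926 has 30 days: 628 − 30 = 598 left.
October 1926 has 31 days: 598 − 31 = 567 left.
September 1926 has 30 days: 567 − 30 = 537 left.
August 1926 has 31 days: 537 − 31 = 506 left.
July 1926 has 31 days: 506 − 31 = 475 left.
June 1926 has 30 days: 475 − 30 = 445 left.
May 1926 has 31 days: 445 − 31 = 414 left.
April 1926 has 30 days: 414 − 30 = 384 left.
March 1926 has 31 days: 384 − 31 = 353 left.
February 1926 has 28 days (1926 is not a leap year): 353 − 28 = 325 left.
January 1926 has 31 days: 325 − 31 = 294 left.
December 1925 has 31 days: 294 − 31 = 263 left.
November 1925 has 30 days: 263 − 30 = 233 left.
October 1925 has 31 days: 233 − 31 = 202 left.
September 1925 has 30 days: 202 − 30 = 172 left.
August 1925 has 31 days: 172 − 31 = 141 left.
July 1925 has 31 days: 141 − 31 = 110 left.
June 1925 has 30 days: 110 − 30 = 80 left.
May 1925 has 31 days: 80 − 31 = 49 left.
April 1925 has 30 days: 49 − 30 = 19 left.
March 1925 has 31 days; 31 − 19 = 12 → March 12, 1925.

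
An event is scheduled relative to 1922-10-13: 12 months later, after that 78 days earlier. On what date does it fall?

July 27, 1923

Advancing 12 months from October 13, 1922:
month 10 + 12 = 22, which is month 10 of year 1923 → October 1923.
Day 13 is valid in October, giving October 13, 1923.
Going back 78 days from October 13, 1923:
Going back 13 days from October 13, 1923 reaches the end of the previous month; 78 − 13 = 65 left.
September 1923 has 30 days: 65 − 30 = 35 left.
August 1923 has 31 days: 35 − 31 = 4 left.
July 1923 has 31 days; 31 − 4 = 27 → July 27, 1923.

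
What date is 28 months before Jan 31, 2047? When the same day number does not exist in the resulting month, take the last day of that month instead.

September 30, 2044

Subtracting 28 months from January 31, 2047.
month 1 − 28 = -27, which is month 9 of year 2044 → September 2044.
September 2044 has only 30 days and the start was day 31, so the date clamps to September 30, 2044.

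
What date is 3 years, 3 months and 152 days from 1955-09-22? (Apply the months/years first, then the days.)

Counting forward 3 years, 3 months and 152 days from September 22, 1955: first the month/year part, then the days.
+3 years → 1958; month 9 + 3 = 12 → December 1958.
Day 22 is valid in December, giving December 22, 1958.
Now add 152 days from December 22, 1958.
December has 31 days, so 31 − 22 = 9 days remain after December 22, 1958; 152 − 9 = 143 left.
January 1959 has 31 days: 143 − 31 = 112 left.
February 1959 has 28 days (1959 is not a leap year): 112 − 28 = 84 left.
March 1959 has 31 days: 84 − 31 = 53 left.
April 1959 has 30 days: 53 − 30 = 23 left.
23 days into May 1959 → May 23, 1959.

May 23, 1959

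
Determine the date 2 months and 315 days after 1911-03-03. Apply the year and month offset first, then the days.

Advancing 2 months and 315 days from March 3, 1911: first the month/year part, then the days.
month 3 + 2 = 5 → May 1911.
Day 3 is valid in May, giving May 3, 1911.
Now add 315 days from May 3, 1911.
May has 31 days, so 31 − 3 = 28 days remain after May 3, 1911; 315 − 28 = 287 left.
June 1911 has 30 days: 287 − 30 = 257 left.
July 1911 has 31 days: 257 − 31 = 226 left.
August 1911 has 31 days: 226 − 31 = 195 left.
September 1911 has 30 days: 195 − 30 = 165 left.
October 1911 has 31 days: 165 − 31 = 134 left.
November 1911 has 30 days: 134 − 30 = 104 left.
December 1911 has 31 days: 104 − 31 = 73 left.
January 1912 has 31 days: 73 − 31 = 42 left.
February 1912 has 29 days (1912 is a leap year): 42 − 29 = 13 left.
13 days into March 1912 → March 13, 1912.

March 13, 1912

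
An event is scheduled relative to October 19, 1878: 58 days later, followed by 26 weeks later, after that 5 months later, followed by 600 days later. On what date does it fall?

July 8, 1881

Advancing 58 days from October 19, 1878:
October has 31 days, so 31 − 19 = 12 days remain after October 19, 1878; 58 − 12 = 46 left.
November 1878 has 30 days: 46 − 30 = 16 left.
16 days into December 1878 → December 16, 1878.
Adding 26 weeks (= 182 days) from December 16, 1878:
December has 31 days, so 31 − 16 = 15 days remain after December 16, 1878; 182 − 15 = 167 left.
January 1879 has 31 days: 167 − 31 = 136 left.
February 1879 has 28 days (1879 is not a leap year): 136 − 28 = 108 left.
March 1879 has 31 days: 108 − 31 = 77 left.
April 1879 has 30 days: 77 − 30 = 47 left.
May 1879 has 31 days: 47 − 31 = 16 left.
16 days into June 1879 → June 16, 1879.
Advancing 5 months from June 16, 1879:
month 6 + 5 = 11 → November 1879.
Day 16 is valid in November, giving November 16, 1879.
Advancing 600 days from November 16, 1879:
November has 30 days, so 30 − 16 = 14 days remain after November 16, 1879; 600 − 14 = 586 left.
December 1879 has 31 days: 586 − 31 = 555 left.
January 1880 has 31 days: 555 − 31 = 524 left.
February 1880 has 29 days (1880 is a leap year): 524 − 29 = 495 left.
March 1880 has 31 days: 495 − 31 = 464 left.
April 1880 has 30 days: 464 − 30 = 434 left.
May 1880 has 31 days: 434 − 31 = 403 left.
June 1880 has 30 days: 403 − 30 = 373 left.
July 1880 has 31 days: 373 − 31 = 342 left.
August 1880 has 31 days: 342 − 31 = 311 left.
September 1880 has 30 days: 311 − 30 = 281 left.
October 1880 has 31 days: 281 − 31 = 250 left.
November 1880 has 30 days: 250 − 30 = 220 left.
December 1880 has 31 days: 220 − 31 = 189 left.
January 1881 has 31 days: 189 − 31 = 158 left.
February 1881 has 28 days (1881 is not a leap year): 158 − 28 = 130 left.
March 1881 has 31 days: 130 − 31 = 99 left.
April 1881 has 30 days: 99 − 30 = 69 left.
May 1881 has 31 days: 69 − 31 = 38 left.
June 1881 has 30 days: 38 − 30 = 8 left.
8 days into July 1881 → July 8, 1881.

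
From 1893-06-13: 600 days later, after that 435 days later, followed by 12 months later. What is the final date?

Counting forward 600 days from June 13, 1893:
June has 30 days, so 30 − 13 = 17 days remain after June 13, 1893; 600 − 17 = 583 left.
July 1893 has 31 days: 583 − 31 = 552 left.
August 1893 has 31 days: 552 − 31 = 521 left.
September 1893 has 30 days: 521 − 30 = 491 left.
October 1893 has 31 days: 491 − 31 = 460 left.
November 1893 has 30 days: 460 − 30 = 430 left.
December 1893 has 31 days: 430 − 31 = 399 left.
January 1894 has 31 days: 399 − 31 = 368 left.
February 1894 has 28 days (1894 is not a leap year): 368 − 28 = 340 left.
March 1894 has 31 days: 340 − 31 = 309 left.
April 1894 has 30 days: 309 − 30 = 279 left.
May 1894 has 31 days: 279 − 31 = 248 left.
June 1894 has 30 days: 248 − 30 = 218 left.
July 1894 has 31 days: 218 − 31 = 187 left.
August 1894 has 31 days: 187 − 31 = 156 left.
September 1894 has 30 days: 156 − 30 = 126 left.
October 1894 has 31 days: 126 − 31 = 95 left.
November 1894 has 30 days: 95 − 30 = 65 left.
December 1894 has 31 days: 65 − 31 = 34 left.
January 1895 has 31 days: 34 − 31 = 3 left.
3 days into February 1895 → February 3, 1895.
Advancing 435 days from February 3, 1895:
February has 28 days, so 28 − 3 = 25 days remain after February 3, 1895; 435 − 25 = 410 left.
March 1895 has 31 days: 410 − 31 = 379 left.
April 1895 has 30 days: 379 − 30 = 349 left.
May 1895 has 31 days: 349 − 31 = 318 left.
June 1895 has 30 days: 318 − 30 = 288 left.
July 1895 has 31 days: 288 − 31 = 257 left.
August 1895 has 31 days: 257 − 31 = 226 left.
September 1895 has 30 days: 226 − 30 = 196 left.
October 1895 has 31 days: 196 − 31 = 165 left.
November 1895 has 30 days: 165 − 30 = 135 left.
December 1895 has 31 days: 135 − 31 = 104 left.
January 1896 has 31 days: 104 − 31 = 73 left.
February 1896 has 29 days (1896 is a leap year): 73 − 29 = 44 left.
March 1896 has 31 days: 44 − 31 = 13 left.
13 days into April 1896 → April 13, 1896.
Counting forward 12 months from April 13, 1896:
month 4 + 12 = 16, which is month 4 of year 1897 → April 1897.
Day 13 is valid in April, giving April 13, 1897.

April 13, 1897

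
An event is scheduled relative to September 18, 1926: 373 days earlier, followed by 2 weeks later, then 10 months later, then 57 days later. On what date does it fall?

September 19, 1926

Subtracting 373 days from September 18, 1926:
Going back 18 days from September 18, 1926 reaches the end of the previous month; 373 − 18 = 355 left.
August 1926 has 31 days: 355 − 31 = 324 left.
July 1926 has 31 days: 324 − 31 = 293 left.
June 1926 has 30 days: 293 − 30 = 263 left.
May 1926 has 31 days: 263 − 31 = 232 left.
April 1926 has 30 days: 232 − 30 = 202 left.
March 1926 has 31 days: 202 − 31 = 171 left.
February 1926 has 28 days (1926 is not a leap year): 171 − 28 = 143 left.
January 1926 has 31 days: 143 − 31 = 112 left.
December 1925 has 31 days: 112 − 31 = 81 left.
November 1925 has 30 days: 81 − 30 = 51 left.
October 1925 has 31 days: 51 − 31 = 20 left.
September 1925 has 30 days; 30 − 20 = 10 → September 10, 1925.
Adding 2 weeks (= 14 days) from September 10, 1925:
September has 30 days; 10 + 14 = 24, still in September.
Advancing 10 months from September 24, 1925:
month 9 + 10 = 19, which is month 7 of year 1926 → July 1926.
Day 24 is valid in July, giving July 24, 1926.
Counting forward 57 days from July 24, 1926:
July has 31 days, so 31 − 24 = 7 days remain after July 24, 1926; 57 − 7 = 50 left.
August 1926 has 31 days: 50 − 31 = 19 left.
19 days into September 1926 → September 19, 1926.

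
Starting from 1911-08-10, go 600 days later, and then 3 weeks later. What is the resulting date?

April 22, 1913

Advancing 600 days from August 10, 1911:
August has 31 days, so 31 − 10 = 21 days remain after August 10, 1911; 600 − 21 = 579 left.
September 1911 has 30 days: 579 − 30 = 549 left.
October 1911 has 31 days: 549 − 31 = 518 left.
November 1911 has 30 days: 518 − 30 = 488 left.
December 1911 has 31 days: 488 − 31 = 457 left.
January 1912 has 31 days: 457 − 31 = 426 left.
February 1912 has 29 days (1912 is a leap year): 426 − 29 = 397 left.
March 1912 has 31 days: 397 − 31 = 366 left.
April 1912 has 30 days: 366 − 30 = 336 left.
May 1912 has 31 days: 336 − 31 = 305 left.
June 1912 has 30 days: 305 − 30 = 275 left.
July 1912 has 31 days: 275 − 31 = 244 left.
August 1912 has 31 days: 244 − 31 = 213 left.
September 1912 has 30 days: 213 − 30 = 183 left.
October 1912 has 31 days: 183 − 31 = 152 left.
November 1912 has 30 days: 152 − 30 = 122 left.
December 1912 has 31 days: 122 − 31 = 91 left.
January 1913 has 31 days: 91 − 31 = 60 left.
February 1913 has 28 days (1913 is not a leap year): 60 − 28 = 32 left.
March 1913 has 31 days: 32 − 31 = 1 left.
1 day into April 1913 → April 1, 1913.
Advancing 3 weeks (= 21 days) from April 1, 1913:
April has 30 days; 1 + 21 = 22, still in April.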